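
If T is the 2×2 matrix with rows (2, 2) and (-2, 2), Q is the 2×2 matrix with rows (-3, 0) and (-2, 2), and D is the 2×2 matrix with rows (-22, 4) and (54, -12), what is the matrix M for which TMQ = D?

Left-multiply by T⁻¹ and right-multiply by Q⁻¹: M = T⁻¹DQ⁻¹.
det T = 8; the adjugate gives T⁻¹ = [[1/4, -1/4], [1/4, 1/4]].
det Q = -6, so Q⁻¹ = [[-1/3, 0], [-1/3, 1/2]].
T⁻¹D = [[-19, 4], [8, -2]].
M = (T⁻¹D)Q⁻¹ = [[5, 2], [-2, -1]].

M = [[5, 2], [-2, -1]]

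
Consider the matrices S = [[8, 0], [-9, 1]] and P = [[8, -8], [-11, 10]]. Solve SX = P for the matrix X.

Since S multiplies X on the left, X = S⁻¹P.
det S = 8; the adjugate gives S⁻¹ = [[1/8, 0], [9/8, 1]].
X = S⁻¹P = [[1/8, 0], [9/8, 1]] · [[8, -8], [-11, 10]] = [[1, -1], [-2, 1]].

X = [[1, -1], [-2, 1]]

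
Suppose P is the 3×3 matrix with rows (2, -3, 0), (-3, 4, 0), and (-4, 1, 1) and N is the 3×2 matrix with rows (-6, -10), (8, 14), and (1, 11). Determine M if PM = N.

M = [[0, -2], [2, 2], [-1, 1]]

Left-multiplying both sides by P⁻¹ gives M = P⁻¹N.
det P = -1; the adjugate gives P⁻¹ = [[-4, -3, 0], [-3, -2, 0], [-13, -10, 1]].
M = P⁻¹N = [[-4, -3, 0], [-3, -2, 0], [-13, -10, 1]] · [[-6, -10], [8, 14], [1, 11]] = [[0, -2], [2, 2], [-1, 1]].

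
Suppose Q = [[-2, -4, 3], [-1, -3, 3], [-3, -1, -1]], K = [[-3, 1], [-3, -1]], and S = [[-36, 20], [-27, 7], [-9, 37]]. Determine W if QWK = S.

W = Q⁻¹SK⁻¹ (apply Q⁻¹ on the left and K⁻¹ on the right).
det Q = 4, so Q⁻¹ = [[3/2, -7/4, -3/4], [-5/2, 11/4, 3/4], [-2, 5/2, 1/2]].
K has determinant 6; K⁻¹ = [[-1/6, -1/6], [1/2, -1/2]].
Q⁻¹S = [[0, -10], [9, -3], [0, -4]].
W = (Q⁻¹S)K⁻¹ = [[-5, 5], [-3, 0], [-2, 2]].

W = [[-5, 5], [-3, 0], [-2, 2]]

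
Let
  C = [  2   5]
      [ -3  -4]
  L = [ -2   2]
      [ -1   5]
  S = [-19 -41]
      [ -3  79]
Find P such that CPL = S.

Left-multiply by C⁻¹ and right-multiply by L⁻¹: P = C⁻¹SL⁻¹.
det C = 7; the adjugate gives C⁻¹ = [[-4/7, -5/7], [3/7, 2/7]].
L has determinant -8; L⁻¹ = [[-5/8, 1/4], [-1/8, 1/4]].
C⁻¹S = [[13, -33], [-9, 5]].
P = (C⁻¹S)L⁻¹ = [[-4, -5], [5, -1]].

P = [[-4, -5], [5, -1]]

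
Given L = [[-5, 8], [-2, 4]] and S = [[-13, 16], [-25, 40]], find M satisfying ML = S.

M = [[5, -6], [5, 0]]

L is on the right of M, so right-multiply by L⁻¹: M = SL⁻¹.
det L = -4, so L⁻¹ = [[-1, 2], [-1/2, 5/4]].
M = SL⁻¹ = [[-13, 16], [-25, 40]] · [[-1, 2], [-1/2, 5/4]] = [[5, -6], [5, 0]].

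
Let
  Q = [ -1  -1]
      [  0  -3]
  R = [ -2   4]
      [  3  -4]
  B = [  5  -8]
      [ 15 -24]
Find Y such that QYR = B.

Isolating Y: multiply by Q⁻¹ from the left and R⁻¹ from the right, so Y = Q⁻¹BR⁻¹.
det Q = 3; the adjugate gives Q⁻¹ = [[-1, 1/3], [0, -1/3]].
det R = -4, so R⁻¹ = [[1, 1], [3/4, 1/2]].
Q⁻¹B = [[0, 0], [-5, 8]].
Y = (Q⁻¹B)R⁻¹ = [[0, 0], [1, -1]].

Y = [[0, 0], [1, -1]]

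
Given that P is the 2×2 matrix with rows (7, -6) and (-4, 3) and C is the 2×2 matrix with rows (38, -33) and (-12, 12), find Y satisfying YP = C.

Y = [[6, 1], [-4, -4]]

Right-multiplying both sides by P⁻¹ gives Y = CP⁻¹.
det P = -3, so P⁻¹ = [[-1, -2], [-4/3, -7/3]].
Y = CP⁻¹ = [[38, -33], [-12, 12]] · [[-1, -2], [-4/3, -7/3]] = [[6, 1], [-4, -4]].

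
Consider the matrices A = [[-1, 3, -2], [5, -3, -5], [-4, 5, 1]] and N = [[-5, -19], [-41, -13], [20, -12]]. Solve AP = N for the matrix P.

A is on the left of P, so left-multiply by A⁻¹: P = A⁻¹N.
A has determinant -3; A⁻¹ = [[-22/3, 13/3, 7], [-5, 3, 5], [-13/3, 7/3, 4]].
P = A⁻¹N = [[-22/3, 13/3, 7], [-5, 3, 5], [-13/3, 7/3, 4]] · [[-5, -19], [-41, -13], [20, -12]] = [[-1, -1], [2, -4], [6, 4]].

P = [[-1, -1], [2, -4], [6, 4]]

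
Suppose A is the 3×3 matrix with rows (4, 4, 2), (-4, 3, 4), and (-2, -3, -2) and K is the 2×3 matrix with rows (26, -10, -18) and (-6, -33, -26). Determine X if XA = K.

A is on the right of X, so right-multiply by A⁻¹: X = KA⁻¹.
A has determinant -4; A⁻¹ = [[-3/2, -1/2, -5/2], [4, 1, 6], [-9/2, -1, -7]].
X = KA⁻¹ = [[26, -10, -18], [-6, -33, -26]] · [[-3/2, -1/2, -5/2], [4, 1, 6], [-9/2, -1, -7]] = [[2, -5, 1], [-6, -4, -1]].

X = [[2, -5, 1], [-6, -4, -1]]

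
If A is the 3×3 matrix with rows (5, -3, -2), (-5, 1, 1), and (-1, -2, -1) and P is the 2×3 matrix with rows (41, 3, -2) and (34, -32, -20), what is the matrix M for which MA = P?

Right-multiplying both sides by A⁻¹ gives M = PA⁻¹.
A has determinant 1; A⁻¹ = [[1, 1, -1], [-6, -7, 5], [11, 13, -10]].
M = PA⁻¹ = [[41, 3, -2], [34, -32, -20]] · [[1, 1, -1], [-6, -7, 5], [11, 13, -10]] = [[1, -6, -6], [6, -2, 6]].

M = [[1, -6, -6], [6, -2, 6]]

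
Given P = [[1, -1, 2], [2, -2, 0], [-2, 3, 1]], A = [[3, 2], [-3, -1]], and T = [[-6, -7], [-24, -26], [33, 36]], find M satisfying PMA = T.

M = [[-4, -2], [5, 3], [2, 1]]

Left-multiply by P⁻¹ and right-multiply by A⁻¹: M = P⁻¹TA⁻¹.
P has determinant 4; P⁻¹ = [[-1/2, 7/4, 1], [-1/2, 5/4, 1], [1/2, -1/4, 0]].
det A = 3, so A⁻¹ = [[-1/3, -2/3], [1, 1]].
P⁻¹T = [[-6, -6], [6, 7], [3, 3]].
M = (P⁻¹T)A⁻¹ = [[-4, -2], [5, 3], [2, 1]].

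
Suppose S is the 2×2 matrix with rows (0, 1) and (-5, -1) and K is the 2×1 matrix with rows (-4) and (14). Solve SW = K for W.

W = [[-2], [-4]]

S is on the left of W, so left-multiply by S⁻¹: W = S⁻¹K.
S has determinant 5; S⁻¹ = [[-1/5, -1/5], [1, 0]].
W = S⁻¹K = [[-1/5, -1/5], [1, 0]] · [[-4], [14]] = [[-2], [-4]].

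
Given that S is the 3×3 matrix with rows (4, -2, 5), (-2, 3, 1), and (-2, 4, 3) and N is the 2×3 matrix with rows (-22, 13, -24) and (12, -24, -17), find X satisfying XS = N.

S is on the right of X, so right-multiply by S⁻¹: X = NS⁻¹.
S has determinant 2; S⁻¹ = [[5/2, 13, -17/2], [2, 11, -7], [-1, -6, 4]].
X = NS⁻¹ = [[-22, 13, -24], [12, -24, -17]] · [[5/2, 13, -17/2], [2, 11, -7], [-1, -6, 4]] = [[-5, 1, 0], [-1, -6, -2]].

X = [[-5, 1, 0], [-1, -6, -2]]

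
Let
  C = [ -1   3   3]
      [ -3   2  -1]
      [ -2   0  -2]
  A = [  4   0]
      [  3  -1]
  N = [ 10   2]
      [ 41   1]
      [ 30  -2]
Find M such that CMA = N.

M = [[-1, -4], [3, -5], [-2, 3]]

Isolating M: multiply by C⁻¹ from the left and A⁻¹ from the right, so M = C⁻¹NA⁻¹.
det C = 4; the adjugate gives C⁻¹ = [[-1, 3/2, -9/4], [-1, 2, -5/2], [1, -3/2, 7/4]].
det A = -4, so A⁻¹ = [[1/4, 0], [3/4, -1]].
C⁻¹N = [[-16, 4], [-3, 5], [1, -3]].
M = (C⁻¹N)A⁻¹ = [[-1, -4], [3, -5], [-2, 3]].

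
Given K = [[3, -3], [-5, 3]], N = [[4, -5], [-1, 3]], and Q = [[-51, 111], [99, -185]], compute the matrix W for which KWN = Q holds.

W = [[-5, 4], [-3, -5]]

Isolating W: multiply by K⁻¹ from the left and N⁻¹ from the right, so W = K⁻¹QN⁻¹.
det K = -6, so K⁻¹ = [[-1/2, -1/2], [-5/6, -1/2]].
det N = 7, so N⁻¹ = [[3/7, 5/7], [1/7, 4/7]].
K⁻¹Q = [[-24, 37], [-7, 0]].
W = (K⁻¹Q)N⁻¹ = [[-5, 4], [-3, -5]].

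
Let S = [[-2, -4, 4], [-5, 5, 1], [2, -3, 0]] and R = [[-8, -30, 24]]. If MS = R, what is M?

Since S sits to the right of M, M = RS⁻¹.
det S = 6, so S⁻¹ = [[1/2, -2, -4], [1/3, -4/3, -3], [5/6, -7/3, -5]].
M = RS⁻¹ = [[-8, -30, 24]] · [[1/2, -2, -4], [1/3, -4/3, -3], [5/6, -7/3, -5]] = [[6, 0, 2]].

M = [[6, 0, 2]]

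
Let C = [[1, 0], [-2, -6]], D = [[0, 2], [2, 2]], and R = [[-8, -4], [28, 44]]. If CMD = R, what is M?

M = C⁻¹RD⁻¹ (apply C⁻¹ on the left and D⁻¹ on the right).
det C = -6, so C⁻¹ = [[1, 0], [-1/3, -1/6]].
D has determinant -4; D⁻¹ = [[-1/2, 1/2], [1/2, 0]].
C⁻¹R = [[-8, -4], [-2, -6]].
M = (C⁻¹R)D⁻¹ = [[2, -4], [-2, -1]].

M = [[2, -4], [-2, -1]]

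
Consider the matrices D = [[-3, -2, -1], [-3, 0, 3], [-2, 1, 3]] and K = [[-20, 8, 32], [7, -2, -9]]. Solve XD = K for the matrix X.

Since D sits to the right of X, X = KD⁻¹.
D has determinant 6; D⁻¹ = [[-1/2, 5/6, -1], [1/2, -11/6, 2], [-1/2, 7/6, -1]].
X = KD⁻¹ = [[-20, 8, 32], [7, -2, -9]] · [[-1/2, 5/6, -1], [1/2, -11/6, 2], [-1/2, 7/6, -1]] = [[-2, 6, 4], [0, -1, -2]].

X = [[-2, 6, 4], [0, -1, -2]]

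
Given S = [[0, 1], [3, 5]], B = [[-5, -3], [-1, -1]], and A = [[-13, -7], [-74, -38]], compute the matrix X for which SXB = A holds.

X = [[1, -2], [3, -2]]

Left-multiply by S⁻¹ and right-multiply by B⁻¹: X = S⁻¹AB⁻¹.
S has determinant -3; S⁻¹ = [[-5/3, 1/3], [1, 0]].
det B = 2; the adjugate gives B⁻¹ = [[-1/2, 3/2], [1/2, -5/2]].
S⁻¹A = [[-3, -1], [-13, -7]].
X = (S⁻¹A)B⁻¹ = [[1, -2], [3, -2]].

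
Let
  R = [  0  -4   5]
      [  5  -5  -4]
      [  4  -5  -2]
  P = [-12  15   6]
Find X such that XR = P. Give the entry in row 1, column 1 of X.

R is on the right of X, so right-multiply by R⁻¹: X = PR⁻¹.
R has determinant -1; R⁻¹ = [[10, 33, -41], [6, 20, -25], [5, 16, -20]].
X = PR⁻¹ = [[-12, 15, 6]] · [[10, 33, -41], [6, 20, -25], [5, 16, -20]] = [[0, 0, -3]].

0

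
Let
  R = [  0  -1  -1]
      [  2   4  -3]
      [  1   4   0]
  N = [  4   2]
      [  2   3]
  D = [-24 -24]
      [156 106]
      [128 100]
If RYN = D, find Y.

Y = [[3, 2], [5, 4], [-2, 2]]

Isolating Y: multiply by R⁻¹ from the left and N⁻¹ from the right, so Y = R⁻¹DN⁻¹.
R has determinant -1; R⁻¹ = [[-12, 4, -7], [3, -1, 2], [-4, 1, -2]].
N has determinant 8; N⁻¹ = [[3/8, -1/4], [-1/4, 1/2]].
R⁻¹D = [[16, 12], [28, 22], [-4, 2]].
Y = (R⁻¹D)N⁻¹ = [[3, 2], [5, 4], [-2, 2]].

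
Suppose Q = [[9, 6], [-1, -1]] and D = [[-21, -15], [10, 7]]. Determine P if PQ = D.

Since Q sits to the right of P, P = DQ⁻¹.
det Q = -3, so Q⁻¹ = [[1/3, 2], [-1/3, -3]].
P = DQ⁻¹ = [[-21, -15], [10, 7]] · [[1/3, 2], [-1/3, -3]] = [[-2, 3], [1, -1]].

P = [[-2, 3], [1, -1]]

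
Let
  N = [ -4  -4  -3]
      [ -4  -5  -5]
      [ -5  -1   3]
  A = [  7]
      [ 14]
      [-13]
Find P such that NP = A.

P = [[-1], [3], [-5]]

N is on the left of P, so left-multiply by N⁻¹: P = N⁻¹A.
N has determinant -5; N⁻¹ = [[4, -3, -1], [-37/5, 27/5, 8/5], [21/5, -16/5, -4/5]].
P = N⁻¹A = [[4, -3, -1], [-37/5, 27/5, 8/5], [21/5, -16/5, -4/5]] · [[7], [14], [-13]] = [[-1], [3], [-5]].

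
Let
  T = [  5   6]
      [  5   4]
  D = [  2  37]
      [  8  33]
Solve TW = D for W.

Since T multiplies W on the left, W = T⁻¹D.
T has determinant -10; T⁻¹ = [[-2/5, 3/5], [1/2, -1/2]].
W = T⁻¹D = [[-2/5, 3/5], [1/2, -1/2]] · [[2, 37], [8, 33]] = [[4, 5], [-3, 2]].

W = [[4, 5], [-3, 2]]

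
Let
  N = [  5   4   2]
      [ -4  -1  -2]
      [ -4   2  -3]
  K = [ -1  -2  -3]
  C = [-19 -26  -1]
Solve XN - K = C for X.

XN = C + K = [[-20, -28, -4]].
N is on the right of X, so right-multiply by N⁻¹: X = (C + K)N⁻¹.
det N = -5; the adjugate gives N⁻¹ = [[-7/5, -16/5, 6/5], [4/5, 7/5, -2/5], [12/5, 26/5, -11/5]].
X = (C + K)N⁻¹ = [[-4, 4, -4]].

X = [[-4, 4, -4]]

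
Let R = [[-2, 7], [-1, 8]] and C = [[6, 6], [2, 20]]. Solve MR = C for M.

Right-multiplying both sides by R⁻¹ gives M = CR⁻¹.
R has determinant -9; R⁻¹ = [[-8/9, 7/9], [-1/9, 2/9]].
M = CR⁻¹ = [[6, 6], [2, 20]] · [[-8/9, 7/9], [-1/9, 2/9]] = [[-6, 6], [-4, 6]].

M = [[-6, 6], [-4, 6]]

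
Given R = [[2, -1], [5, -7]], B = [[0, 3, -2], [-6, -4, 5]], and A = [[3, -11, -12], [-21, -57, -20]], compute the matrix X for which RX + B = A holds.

RX = A − B = [[3, -14, -10], [-15, -53, -25]].
Left-multiplying both sides by R⁻¹ gives X = R⁻¹(A − B).
det R = -9, so R⁻¹ = [[7/9, -1/9], [5/9, -2/9]].
X = R⁻¹(A − B) = [[4, -5, -5], [5, 4, 0]].

X = [[4, -5, -5], [5, 4, 0]]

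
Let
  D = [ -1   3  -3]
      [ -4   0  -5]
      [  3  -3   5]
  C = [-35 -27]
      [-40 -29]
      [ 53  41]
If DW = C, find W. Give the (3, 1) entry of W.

D is on the left of W, so left-multiply by D⁻¹: W = D⁻¹C.
D has determinant -6; D⁻¹ = [[5/2, 1, 5/2], [-5/6, -2/3, -7/6], [-2, -1, -2]].
W = D⁻¹C = [[5/2, 1, 5/2], [-5/6, -2/3, -7/6], [-2, -1, -2]] · [[-35, -27], [-40, -29], [53, 41]] = [[5, 6], [-6, -6], [4, 1]].

4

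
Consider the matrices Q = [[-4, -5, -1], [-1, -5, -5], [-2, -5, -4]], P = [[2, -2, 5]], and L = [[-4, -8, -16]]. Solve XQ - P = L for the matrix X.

X = [[-1, 0, 3]]

XQ = L + P = [[-2, -10, -11]].
Q is on the right of X, so right-multiply by Q⁻¹: X = (L + P)Q⁻¹.
Q has determinant -5; Q⁻¹ = [[1, 3, -4], [-6/5, -14/5, 19/5], [1, 2, -3]].
X = (L + P)Q⁻¹ = [[-1, 0, 3]].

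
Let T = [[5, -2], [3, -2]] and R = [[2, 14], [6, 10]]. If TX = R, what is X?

X = [[-2, 2], [-6, -2]]

Since T multiplies X on the left, X = T⁻¹R.
det T = -4; the adjugate gives T⁻¹ = [[1/2, -1/2], [3/4, -5/4]].
X = T⁻¹R = [[1/2, -1/2], [3/4, -5/4]] · [[2, 14], [6, 10]] = [[-2, 2], [-6, -2]].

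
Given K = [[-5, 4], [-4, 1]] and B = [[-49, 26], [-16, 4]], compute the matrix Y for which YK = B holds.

Y = [[5, 6], [0, 4]]

K is on the right of Y, so right-multiply by K⁻¹: Y = BK⁻¹.
K has determinant 11; K⁻¹ = [[1/11, -4/11], [4/11, -5/11]].
Y = BK⁻¹ = [[-49, 26], [-16, 4]] · [[1/11, -4/11], [4/11, -5/11]] = [[5, 6], [0, 4]].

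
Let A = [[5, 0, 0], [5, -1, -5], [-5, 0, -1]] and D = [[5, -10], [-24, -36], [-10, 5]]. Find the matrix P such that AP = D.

P = [[1, -2], [4, 1], [5, 5]]

Since A multiplies P on the left, P = A⁻¹D.
A has determinant 5; A⁻¹ = [[1/5, 0, 0], [6, -1, 5], [-1, 0, -1]].
P = A⁻¹D = [[1/5, 0, 0], [6, -1, 5], [-1, 0, -1]] · [[5, -10], [-24, -36], [-10, 5]] = [[1, -2], [4, 1], [5, 5]].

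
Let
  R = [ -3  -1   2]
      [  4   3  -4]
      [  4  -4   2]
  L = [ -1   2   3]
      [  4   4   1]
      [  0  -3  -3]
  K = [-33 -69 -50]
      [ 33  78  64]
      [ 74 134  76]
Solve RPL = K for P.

Isolating P: multiply by R⁻¹ from the left and L⁻¹ from the right, so P = R⁻¹KL⁻¹.
det R = -2; the adjugate gives R⁻¹ = [[5, 3, 1], [12, 7, 2], [14, 8, 5/2]].
det L = -3, so L⁻¹ = [[3, 1, 10/3], [-4, -1, -13/3], [4, 1, 4]].
R⁻¹K = [[8, 23, 18], [-17, -14, 0], [-13, -7, 2]].
P = (R⁻¹K)L⁻¹ = [[4, 3, -1], [5, -3, 4], [-3, -4, -5]].

P = [[4, 3, -1], [5, -3, 4], [-3, -4, -5]]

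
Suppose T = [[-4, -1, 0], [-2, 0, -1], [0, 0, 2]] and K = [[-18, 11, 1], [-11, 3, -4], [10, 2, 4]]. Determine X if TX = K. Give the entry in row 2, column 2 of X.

-3

Since T multiplies X on the left, X = T⁻¹K.
T has determinant -4; T⁻¹ = [[0, -1/2, -1/4], [-1, 2, 1], [0, 0, 1/2]].
X = T⁻¹K = [[0, -1/2, -1/4], [-1, 2, 1], [0, 0, 1/2]] · [[-18, 11, 1], [-11, 3, -4], [10, 2, 4]] = [[3, -2, 1], [6, -3, -5], [5, 1, 2]].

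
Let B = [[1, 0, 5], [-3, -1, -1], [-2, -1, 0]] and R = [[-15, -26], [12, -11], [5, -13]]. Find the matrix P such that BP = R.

B is on the left of P, so left-multiply by B⁻¹: P = B⁻¹R.
B has determinant 4; B⁻¹ = [[-1/4, -5/4, 5/4], [1/2, 5/2, -7/2], [1/4, 1/4, -1/4]].
P = B⁻¹R = [[-1/4, -5/4, 5/4], [1/2, 5/2, -7/2], [1/4, 1/4, -1/4]] · [[-15, -26], [12, -11], [5, -13]] = [[-5, 4], [5, 5], [-2, -6]].

P = [[-5, 4], [5, 5], [-2, -6]]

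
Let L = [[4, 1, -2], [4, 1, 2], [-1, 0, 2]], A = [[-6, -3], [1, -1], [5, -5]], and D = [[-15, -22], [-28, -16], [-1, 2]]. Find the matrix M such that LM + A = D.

LM = D − A = [[-9, -19], [-29, -15], [-6, 7]].
L is on the left of M, so left-multiply by L⁻¹: M = L⁻¹(D − A).
det L = -4, so L⁻¹ = [[-1/2, 1/2, -1], [5/2, -3/2, 4], [-1/4, 1/4, 0]].
M = L⁻¹(D − A) = [[-4, -5], [-3, 3], [-5, 1]].

M = [[-4, -5], [-3, 3], [-5, 1]]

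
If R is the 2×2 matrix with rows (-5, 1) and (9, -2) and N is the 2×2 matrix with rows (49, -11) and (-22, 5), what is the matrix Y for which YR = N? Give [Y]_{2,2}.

Right-multiplying both sides by R⁻¹ gives Y = NR⁻¹.
det R = 1, so R⁻¹ = [[-2, -1], [-9, -5]].
Y = NR⁻¹ = [[49, -11], [-22, 5]] · [[-2, -1], [-9, -5]] = [[1, 6], [-1, -3]].

-3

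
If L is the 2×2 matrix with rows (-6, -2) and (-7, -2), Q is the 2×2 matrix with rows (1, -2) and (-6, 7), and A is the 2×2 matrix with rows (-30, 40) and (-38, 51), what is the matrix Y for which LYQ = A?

Isolating Y: multiply by L⁻¹ from the left and Q⁻¹ from the right, so Y = L⁻¹AQ⁻¹.
det L = -2, so L⁻¹ = [[1, -1], [-7/2, 3]].
det Q = -5, so Q⁻¹ = [[-7/5, -2/5], [-6/5, -1/5]].
L⁻¹A = [[8, -11], [-9, 13]].
Y = (L⁻¹A)Q⁻¹ = [[2, -1], [-3, 1]].

Y = [[2, -1], [-3, 1]]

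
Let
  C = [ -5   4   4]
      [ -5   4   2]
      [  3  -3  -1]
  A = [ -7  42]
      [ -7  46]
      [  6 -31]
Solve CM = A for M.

M = [[-1, -6], [-3, 5], [0, -2]]

Since C multiplies M on the left, M = C⁻¹A.
det C = 6, so C⁻¹ = [[1/3, -4/3, -4/3], [1/6, -7/6, -5/3], [1/2, -1/2, 0]].
M = C⁻¹A = [[1/3, -4/3, -4/3], [1/6, -7/6, -5/3], [1/2, -1/2, 0]] · [[-7, 42], [-7, 46], [6, -31]] = [[-1, -6], [-3, 5], [0, -2]].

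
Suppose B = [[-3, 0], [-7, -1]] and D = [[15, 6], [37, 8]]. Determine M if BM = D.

M = [[-5, -2], [-2, 6]]

B is on the left of M, so left-multiply by B⁻¹: M = B⁻¹D.
det B = 3; the adjugate gives B⁻¹ = [[-1/3, 0], [7/3, -1]].
M = B⁻¹D = [[-1/3, 0], [7/3, -1]] · [[15, 6], [37, 8]] = [[-5, -2], [-2, 6]].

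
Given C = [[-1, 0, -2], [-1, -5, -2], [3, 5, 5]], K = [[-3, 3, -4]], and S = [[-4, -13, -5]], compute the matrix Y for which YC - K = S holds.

YC = S + K = [[-7, -10, -9]].
C is on the right of Y, so right-multiply by C⁻¹: Y = (S + K)C⁻¹.
det C = -5; the adjugate gives C⁻¹ = [[3, 2, 2], [1/5, -1/5, 0], [-2, -1, -1]].
Y = (S + K)C⁻¹ = [[-5, -3, -5]].

Y = [[-5, -3, -5]]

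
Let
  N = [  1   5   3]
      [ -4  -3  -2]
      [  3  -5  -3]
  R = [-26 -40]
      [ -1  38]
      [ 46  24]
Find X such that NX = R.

Left-multiplying both sides by N⁻¹ gives X = N⁻¹R.
det N = -4; the adjugate gives N⁻¹ = [[1/4, 0, 1/4], [9/2, 3, 5/2], [-29/4, -5, -17/4]].
X = N⁻¹R = [[1/4, 0, 1/4], [9/2, 3, 5/2], [-29/4, -5, -17/4]] · [[-26, -40], [-1, 38], [46, 24]] = [[5, -4], [-5, -6], [-2, -2]].

X = [[5, -4], [-5, -6], [-2, -2]]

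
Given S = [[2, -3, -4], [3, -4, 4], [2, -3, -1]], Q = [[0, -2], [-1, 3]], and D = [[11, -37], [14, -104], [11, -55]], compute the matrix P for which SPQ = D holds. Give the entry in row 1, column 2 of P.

2

P = S⁻¹DQ⁻¹ (apply S⁻¹ on the left and Q⁻¹ on the right).
det S = 3, so S⁻¹ = [[16/3, 3, -28/3], [11/3, 2, -20/3], [-1/3, 0, 1/3]].
det Q = -2; the adjugate gives Q⁻¹ = [[-3/2, -1], [-1/2, 0]].
S⁻¹D = [[-2, 4], [-5, 23], [0, -6]].
P = (S⁻¹D)Q⁻¹ = [[1, 2], [-4, 5], [3, 0]].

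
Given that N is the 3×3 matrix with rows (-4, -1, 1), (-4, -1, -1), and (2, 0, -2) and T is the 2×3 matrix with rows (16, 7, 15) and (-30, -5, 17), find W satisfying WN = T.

Since N sits to the right of W, W = TN⁻¹.
det N = 4; the adjugate gives N⁻¹ = [[1/2, -1/2, 1/2], [-5/2, 3/2, -2], [1/2, -1/2, 0]].
W = TN⁻¹ = [[16, 7, 15], [-30, -5, 17]] · [[1/2, -1/2, 1/2], [-5/2, 3/2, -2], [1/2, -1/2, 0]] = [[-2, -5, -6], [6, -1, -5]].

W = [[-2, -5, -6], [6, -1, -5]]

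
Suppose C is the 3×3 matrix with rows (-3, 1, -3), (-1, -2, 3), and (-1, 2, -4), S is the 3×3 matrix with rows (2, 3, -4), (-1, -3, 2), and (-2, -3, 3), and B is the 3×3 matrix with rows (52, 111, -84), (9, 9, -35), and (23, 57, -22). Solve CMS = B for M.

M = [[-4, 5, 2], [-2, -1, -5], [5, 2, 3]]

Isolating M: multiply by C⁻¹ from the left and S⁻¹ from the right, so M = C⁻¹BS⁻¹.
det C = -1; the adjugate gives C⁻¹ = [[-2, 2, 3], [7, -9, -12], [4, -5, -7]].
S has determinant 3; S⁻¹ = [[-1, 1, -2], [-1/3, -2/3, 0], [-1, 0, -1]].
C⁻¹B = [[-17, -33, 32], [7, 12, -9], [2, 0, -7]].
M = (C⁻¹B)S⁻¹ = [[-4, 5, 2], [-2, -1, -5], [5, 2, 3]].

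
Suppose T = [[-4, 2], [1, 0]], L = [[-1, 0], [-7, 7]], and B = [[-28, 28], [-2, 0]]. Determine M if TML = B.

M = T⁻¹BL⁻¹ (apply T⁻¹ on the left and L⁻¹ on the right).
T has determinant -2; T⁻¹ = [[0, 1], [1/2, 2]].
det L = -7; the adjugate gives L⁻¹ = [[-1, 0], [-1, 1/7]].
T⁻¹B = [[-2, 0], [-18, 14]].
M = (T⁻¹B)L⁻¹ = [[2, 0], [4, 2]].

M = [[2, 0], [4, 2]]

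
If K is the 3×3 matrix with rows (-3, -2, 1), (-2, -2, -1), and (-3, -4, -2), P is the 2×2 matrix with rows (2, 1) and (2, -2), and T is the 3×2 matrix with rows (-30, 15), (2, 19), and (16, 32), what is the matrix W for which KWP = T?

W = [[2, 4], [-3, -1], [-5, 0]]

Left-multiply by K⁻¹ and right-multiply by P⁻¹: W = K⁻¹TP⁻¹.
K has determinant 4; K⁻¹ = [[0, -2, 1], [-1/4, 9/4, -5/4], [1/2, -3/2, 1/2]].
P has determinant -6; P⁻¹ = [[1/3, 1/6], [1/3, -1/3]].
K⁻¹T = [[12, -6], [-8, -1], [-10, -5]].
W = (K⁻¹T)P⁻¹ = [[2, 4], [-3, -1], [-5, 0]].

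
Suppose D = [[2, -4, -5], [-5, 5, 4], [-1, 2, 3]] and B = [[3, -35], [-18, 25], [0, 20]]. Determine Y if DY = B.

Y = [[3, 3], [-3, 4], [3, 5]]

Since D multiplies Y on the left, Y = D⁻¹B.
D has determinant -5; D⁻¹ = [[-7/5, -2/5, -9/5], [-11/5, -1/5, -17/5], [1, 0, 2]].
Y = D⁻¹B = [[-7/5, -2/5, -9/5], [-11/5, -1/5, -17/5], [1, 0, 2]] · [[3, -35], [-18, 25], [0, 20]] = [[3, 3], [-3, 4], [3, 5]].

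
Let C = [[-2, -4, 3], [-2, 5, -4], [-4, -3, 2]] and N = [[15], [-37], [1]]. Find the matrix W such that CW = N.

W = [[4], [-5], [1]]

Since C multiplies W on the left, W = C⁻¹N.
det C = 2, so C⁻¹ = [[-1, -1/2, 1/2], [10, 4, -7], [13, 5, -9]].
W = C⁻¹N = [[-1, -1/2, 1/2], [10, 4, -7], [13, 5, -9]] · [[15], [-37], [1]] = [[4], [-5], [1]].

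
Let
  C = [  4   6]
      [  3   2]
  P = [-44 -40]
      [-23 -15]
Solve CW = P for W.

Since C multiplies W on the left, W = C⁻¹P.
det C = -10; the adjugate gives C⁻¹ = [[-1/5, 3/5], [3/10, -2/5]].
W = C⁻¹P = [[-1/5, 3/5], [3/10, -2/5]] · [[-44, -40], [-23, -15]] = [[-5, -1], [-4, -6]].

W = [[-5, -1], [-4, -6]]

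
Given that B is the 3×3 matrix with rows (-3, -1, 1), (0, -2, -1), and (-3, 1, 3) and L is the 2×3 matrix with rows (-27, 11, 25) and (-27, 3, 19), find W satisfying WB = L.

W = [[3, -4, 6], [5, -2, 4]]

B is on the right of W, so right-multiply by B⁻¹: W = LB⁻¹.
det B = 6, so B⁻¹ = [[-5/6, 2/3, 1/2], [1/2, -1, -1/2], [-1, 1, 1]].
W = LB⁻¹ = [[-27, 11, 25], [-27, 3, 19]] · [[-5/6, 2/3, 1/2], [1/2, -1, -1/2], [-1, 1, 1]] = [[3, -4, 6], [5, -2, 4]].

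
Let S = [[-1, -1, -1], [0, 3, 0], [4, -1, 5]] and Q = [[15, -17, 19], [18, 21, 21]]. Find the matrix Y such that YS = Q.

Since S sits to the right of Y, Y = QS⁻¹.
det S = -3; the adjugate gives S⁻¹ = [[-5, -2, -1], [0, 1/3, 0], [4, 5/3, 1]].
Y = QS⁻¹ = [[15, -17, 19], [18, 21, 21]] · [[-5, -2, -1], [0, 1/3, 0], [4, 5/3, 1]] = [[1, -4, 4], [-6, 6, 3]].

Y = [[1, -4, 4], [-6, 6, 3]]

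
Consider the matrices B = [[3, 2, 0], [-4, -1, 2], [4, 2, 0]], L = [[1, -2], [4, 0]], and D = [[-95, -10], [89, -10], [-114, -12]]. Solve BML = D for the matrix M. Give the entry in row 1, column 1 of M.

Left-multiply by B⁻¹ and right-multiply by L⁻¹: M = B⁻¹DL⁻¹.
B has determinant 4; B⁻¹ = [[-1, 0, 1], [2, 0, -3/2], [-1, 1/2, 5/4]].
det L = 8, so L⁻¹ = [[0, 1/4], [-1/2, 1/8]].
B⁻¹D = [[-19, -2], [-19, -2], [-3, -10]].
M = (B⁻¹D)L⁻¹ = [[1, -5], [1, -5], [5, -2]].

1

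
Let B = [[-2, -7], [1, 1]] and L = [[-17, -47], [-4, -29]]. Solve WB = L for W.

Since B sits to the right of W, W = LB⁻¹.
det B = 5; the adjugate gives B⁻¹ = [[1/5, 7/5], [-1/5, -2/5]].
W = LB⁻¹ = [[-17, -47], [-4, -29]] · [[1/5, 7/5], [-1/5, -2/5]] = [[6, -5], [5, 6]].

W = [[6, -5], [5, 6]]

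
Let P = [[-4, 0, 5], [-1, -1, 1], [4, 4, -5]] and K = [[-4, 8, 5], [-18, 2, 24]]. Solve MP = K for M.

P is on the right of M, so right-multiply by P⁻¹: M = KP⁻¹.
det P = -4; the adjugate gives P⁻¹ = [[-1/4, -5, -5/4], [1/4, 0, 1/4], [0, -4, -1]].
M = KP⁻¹ = [[-4, 8, 5], [-18, 2, 24]] · [[-1/4, -5, -5/4], [1/4, 0, 1/4], [0, -4, -1]] = [[3, 0, 2], [5, -6, -1]].

M = [[3, 0, 2], [5, -6, -1]]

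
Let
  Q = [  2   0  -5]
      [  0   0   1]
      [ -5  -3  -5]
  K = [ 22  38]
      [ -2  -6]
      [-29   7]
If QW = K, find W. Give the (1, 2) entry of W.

Q is on the left of W, so left-multiply by Q⁻¹: W = Q⁻¹K.
det Q = 6; the adjugate gives Q⁻¹ = [[1/2, 5/2, 0], [-5/6, -35/6, -1/3], [0, 1, 0]].
W = Q⁻¹K = [[1/2, 5/2, 0], [-5/6, -35/6, -1/3], [0, 1, 0]] · [[22, 38], [-2, -6], [-29, 7]] = [[6, 4], [3, 1], [-2, -6]].

4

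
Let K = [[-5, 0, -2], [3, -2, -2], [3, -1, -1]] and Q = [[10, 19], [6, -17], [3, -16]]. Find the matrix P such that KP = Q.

Since K multiplies P on the left, P = K⁻¹Q.
det K = -6, so K⁻¹ = [[0, -1/3, 2/3], [1/2, -11/6, 8/3], [-1/2, 5/6, -5/3]].
P = K⁻¹Q = [[0, -1/3, 2/3], [1/2, -11/6, 8/3], [-1/2, 5/6, -5/3]] · [[10, 19], [6, -17], [3, -16]] = [[0, -5], [2, -2], [-5, 3]].

P = [[0, -5], [2, -2], [-5, 3]]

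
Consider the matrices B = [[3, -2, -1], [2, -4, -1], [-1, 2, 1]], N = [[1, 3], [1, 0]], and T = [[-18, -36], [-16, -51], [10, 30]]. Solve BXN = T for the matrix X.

X = [[-1, -3], [3, -2], [3, 1]]

Isolating X: multiply by B⁻¹ from the left and N⁻¹ from the right, so X = B⁻¹TN⁻¹.
det B = -4, so B⁻¹ = [[1/2, 0, 1/2], [1/4, -1/2, -1/4], [0, 1, 2]].
det N = -3; the adjugate gives N⁻¹ = [[0, 1], [1/3, -1/3]].
B⁻¹T = [[-4, -3], [1, 9], [4, 9]].
X = (B⁻¹T)N⁻¹ = [[-1, -3], [3, -2], [3, 1]].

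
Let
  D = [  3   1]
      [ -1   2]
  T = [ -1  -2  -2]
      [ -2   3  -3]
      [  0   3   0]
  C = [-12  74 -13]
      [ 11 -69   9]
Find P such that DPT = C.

Left-multiply by D⁻¹ and right-multiply by T⁻¹: P = D⁻¹CT⁻¹.
D has determinant 7; D⁻¹ = [[2/7, -1/7], [1/7, 3/7]].
det T = 3, so T⁻¹ = [[3, -2, 4], [0, 0, 1/3], [-2, 1, -7/3]].
D⁻¹C = [[-5, 31, -5], [3, -19, 2]].
P = (D⁻¹C)T⁻¹ = [[-5, 5, 2], [5, -4, 1]].

P = [[-5, 5, 2], [5, -4, 1]]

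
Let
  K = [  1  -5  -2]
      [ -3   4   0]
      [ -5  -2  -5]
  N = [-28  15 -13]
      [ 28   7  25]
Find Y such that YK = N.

Since K sits to the right of Y, Y = NK⁻¹.
K has determinant 3; K⁻¹ = [[-20/3, -7, 8/3], [-5, -5, 2], [26/3, 9, -11/3]].
Y = NK⁻¹ = [[-28, 15, -13], [28, 7, 25]] · [[-20/3, -7, 8/3], [-5, -5, 2], [26/3, 9, -11/3]] = [[-1, 4, 3], [-5, -6, -3]].

Y = [[-1, 4, 3], [-5, -6, -3]]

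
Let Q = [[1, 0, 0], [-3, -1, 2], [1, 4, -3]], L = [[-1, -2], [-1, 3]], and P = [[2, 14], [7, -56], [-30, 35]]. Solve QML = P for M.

M = [[-4, 2], [3, 2], [-1, -3]]

Left-multiply by Q⁻¹ and right-multiply by L⁻¹: M = Q⁻¹PL⁻¹.
det Q = -5, so Q⁻¹ = [[1, 0, 0], [7/5, 3/5, 2/5], [11/5, 4/5, 1/5]].
det L = -5; the adjugate gives L⁻¹ = [[-3/5, -2/5], [-1/5, 1/5]].
Q⁻¹P = [[2, 14], [-5, 0], [4, -7]].
M = (Q⁻¹P)L⁻¹ = [[-4, 2], [3, 2], [-1, -3]].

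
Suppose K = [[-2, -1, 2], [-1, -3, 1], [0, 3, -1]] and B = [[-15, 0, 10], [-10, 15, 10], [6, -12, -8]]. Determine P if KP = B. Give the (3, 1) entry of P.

Since K multiplies P on the left, P = K⁻¹B.
det K = -5; the adjugate gives K⁻¹ = [[0, -1, -1], [1/5, -2/5, 0], [3/5, -6/5, -1]].
P = K⁻¹B = [[0, -1, -1], [1/5, -2/5, 0], [3/5, -6/5, -1]] · [[-15, 0, 10], [-10, 15, 10], [6, -12, -8]] = [[4, -3, -2], [1, -6, -2], [-3, -6, 2]].

-3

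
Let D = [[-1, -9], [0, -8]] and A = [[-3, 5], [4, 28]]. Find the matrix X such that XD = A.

X = [[3, -4], [-4, 1]]

Since D sits to the right of X, X = AD⁻¹.
det D = 8; the adjugate gives D⁻¹ = [[-1, 9/8], [0, -1/8]].
X = AD⁻¹ = [[-3, 5], [4, 28]] · [[-1, 9/8], [0, -1/8]] = [[3, -4], [-4, 1]].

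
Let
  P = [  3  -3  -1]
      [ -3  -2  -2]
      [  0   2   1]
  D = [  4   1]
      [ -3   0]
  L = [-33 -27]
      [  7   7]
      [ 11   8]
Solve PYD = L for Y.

Isolating Y: multiply by P⁻¹ from the left and D⁻¹ from the right, so Y = P⁻¹LD⁻¹.
det P = 3, so P⁻¹ = [[2/3, 1/3, 4/3], [1, 1, 3], [-2, -2, -5]].
D has determinant 3; D⁻¹ = [[0, -1/3], [1, 4/3]].
P⁻¹L = [[-5, -5], [7, 4], [-3, 0]].
Y = (P⁻¹L)D⁻¹ = [[-5, -5], [4, 3], [0, 1]].

Y = [[-5, -5], [4, 3], [0, 1]]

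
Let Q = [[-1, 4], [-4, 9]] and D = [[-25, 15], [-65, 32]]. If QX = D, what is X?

Q is on the left of X, so left-multiply by Q⁻¹: X = Q⁻¹D.
det Q = 7, so Q⁻¹ = [[9/7, -4/7], [4/7, -1/7]].
X = Q⁻¹D = [[9/7, -4/7], [4/7, -1/7]] · [[-25, 15], [-65, 32]] = [[5, 1], [-5, 4]].

X = [[5, 1], [-5, 4]]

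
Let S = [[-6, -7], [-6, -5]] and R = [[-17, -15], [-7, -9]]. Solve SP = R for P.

S is on the left of P, so left-multiply by S⁻¹: P = S⁻¹R.
S has determinant -12; S⁻¹ = [[5/12, -7/12], [-1/2, 1/2]].
P = S⁻¹R = [[5/12, -7/12], [-1/2, 1/2]] · [[-17, -15], [-7, -9]] = [[-3, -1], [5, 3]].

P = [[-3, -1], [5, 3]]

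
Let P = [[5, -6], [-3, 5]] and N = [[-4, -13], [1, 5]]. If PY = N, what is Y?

Y = [[-2, -5], [-1, -2]]

P is on the left of Y, so left-multiply by P⁻¹: Y = P⁻¹N.
det P = 7; the adjugate gives P⁻¹ = [[5/7, 6/7], [3/7, 5/7]].
Y = P⁻¹N = [[5/7, 6/7], [3/7, 5/7]] · [[-4, -13], [1, 5]] = [[-2, -5], [-1, -2]].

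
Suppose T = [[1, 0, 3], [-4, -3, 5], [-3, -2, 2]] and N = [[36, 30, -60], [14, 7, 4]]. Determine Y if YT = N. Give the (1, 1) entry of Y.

-6

Since T sits to the right of Y, Y = NT⁻¹.
T has determinant 1; T⁻¹ = [[4, -6, 9], [-7, 11, -17], [-1, 2, -3]].
Y = NT⁻¹ = [[36, 30, -60], [14, 7, 4]] · [[4, -6, 9], [-7, 11, -17], [-1, 2, -3]] = [[-6, -6, -6], [3, 1, -5]].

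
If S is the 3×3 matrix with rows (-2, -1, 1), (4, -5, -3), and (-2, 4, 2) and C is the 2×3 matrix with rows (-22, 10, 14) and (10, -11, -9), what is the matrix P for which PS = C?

S is on the right of P, so right-multiply by S⁻¹: P = CS⁻¹.
S has determinant 4; S⁻¹ = [[1/2, 3/2, 2], [-1/2, -1/2, -1/2], [3/2, 5/2, 7/2]].
P = CS⁻¹ = [[-22, 10, 14], [10, -11, -9]] · [[1/2, 3/2, 2], [-1/2, -1/2, -1/2], [3/2, 5/2, 7/2]] = [[5, -3, 0], [-3, -2, -6]].

P = [[5, -3, 0], [-3, -2, -6]]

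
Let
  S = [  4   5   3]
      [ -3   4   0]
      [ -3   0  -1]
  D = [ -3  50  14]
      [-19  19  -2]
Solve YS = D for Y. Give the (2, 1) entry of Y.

S is on the right of Y, so right-multiply by S⁻¹: Y = DS⁻¹.
S has determinant 5; S⁻¹ = [[-4/5, 1, -12/5], [-3/5, 1, -9/5], [12/5, -3, 31/5]].
Y = DS⁻¹ = [[-3, 50, 14], [-19, 19, -2]] · [[-4/5, 1, -12/5], [-3/5, 1, -9/5], [12/5, -3, 31/5]] = [[6, 5, 4], [-1, 6, -1]].

-1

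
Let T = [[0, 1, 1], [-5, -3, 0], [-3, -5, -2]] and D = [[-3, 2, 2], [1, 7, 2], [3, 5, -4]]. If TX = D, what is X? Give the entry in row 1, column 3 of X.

T is on the left of X, so left-multiply by T⁻¹: X = T⁻¹D.
T has determinant 6; T⁻¹ = [[1, -1/2, 1/2], [-5/3, 1/2, -5/6], [8/3, -1/2, 5/6]].
X = T⁻¹D = [[1, -1/2, 1/2], [-5/3, 1/2, -5/6], [8/3, -1/2, 5/6]] · [[-3, 2, 2], [1, 7, 2], [3, 5, -4]] = [[-2, 1, -1], [3, -4, 1], [-6, 6, 1]].

-1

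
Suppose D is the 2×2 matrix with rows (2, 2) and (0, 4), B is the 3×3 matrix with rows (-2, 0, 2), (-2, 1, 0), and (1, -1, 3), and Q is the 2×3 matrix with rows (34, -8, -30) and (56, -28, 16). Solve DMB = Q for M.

M = [[-2, -2, -5], [-1, -5, 2]]

M = D⁻¹QB⁻¹ (apply D⁻¹ on the left and B⁻¹ on the right).
det D = 8; the adjugate gives D⁻¹ = [[1/2, -1/4], [0, 1/4]].
det B = -4; the adjugate gives B⁻¹ = [[-3/4, 1/2, 1/2], [-3/2, 2, 1], [-1/4, 1/2, 1/2]].
D⁻¹Q = [[3, 3, -19], [14, -7, 4]].
M = (D⁻¹Q)B⁻¹ = [[-2, -2, -5], [-1, -5, 2]].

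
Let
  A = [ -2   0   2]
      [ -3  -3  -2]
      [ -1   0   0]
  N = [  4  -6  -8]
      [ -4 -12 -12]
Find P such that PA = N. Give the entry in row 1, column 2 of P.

Since A sits to the right of P, P = NA⁻¹.
det A = -6, so A⁻¹ = [[0, 0, -1], [-1/3, -1/3, 5/3], [1/2, 0, -1]].
P = NA⁻¹ = [[4, -6, -8], [-4, -12, -12]] · [[0, 0, -1], [-1/3, -1/3, 5/3], [1/2, 0, -1]] = [[-2, 2, -6], [-2, 4, -4]].

2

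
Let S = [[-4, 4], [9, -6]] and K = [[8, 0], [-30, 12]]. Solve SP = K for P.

Since S multiplies P on the left, P = S⁻¹K.
S has determinant -12; S⁻¹ = [[1/2, 1/3], [3/4, 1/3]].
P = S⁻¹K = [[1/2, 1/3], [3/4, 1/3]] · [[8, 0], [-30, 12]] = [[-6, 4], [-4, 4]].

P = [[-6, 4], [-4, 4]]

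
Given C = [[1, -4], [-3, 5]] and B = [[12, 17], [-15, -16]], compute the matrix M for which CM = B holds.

Left-multiplying both sides by C⁻¹ gives M = C⁻¹B.
C has determinant -7; C⁻¹ = [[-5/7, -4/7], [-3/7, -1/7]].
M = C⁻¹B = [[-5/7, -4/7], [-3/7, -1/7]] · [[12, 17], [-15, -16]] = [[0, -3], [-3, -5]].

M = [[0, -3], [-3, -5]]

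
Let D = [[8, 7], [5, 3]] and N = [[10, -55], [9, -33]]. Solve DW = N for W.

Left-multiplying both sides by D⁻¹ gives W = D⁻¹N.
D has determinant -11; D⁻¹ = [[-3/11, 7/11], [5/11, -8/11]].
W = D⁻¹N = [[-3/11, 7/11], [5/11, -8/11]] · [[10, -55], [9, -33]] = [[3, -6], [-2, -1]].

W = [[3, -6], [-2, -1]]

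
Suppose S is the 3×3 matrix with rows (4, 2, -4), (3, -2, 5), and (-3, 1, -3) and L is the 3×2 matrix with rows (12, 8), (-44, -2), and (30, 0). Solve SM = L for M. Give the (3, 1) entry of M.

-4

Since S multiplies M on the left, M = S⁻¹L.
det S = 4, so S⁻¹ = [[1/4, 1/2, 1/2], [-3/2, -6, -8], [-3/4, -5/2, -7/2]].
M = S⁻¹L = [[1/4, 1/2, 1/2], [-3/2, -6, -8], [-3/4, -5/2, -7/2]] · [[12, 8], [-44, -2], [30, 0]] = [[-4, 1], [6, 0], [-4, -1]].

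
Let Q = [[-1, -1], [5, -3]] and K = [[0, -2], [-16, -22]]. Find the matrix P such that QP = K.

Since Q multiplies P on the left, P = Q⁻¹K.
det Q = 8; the adjugate gives Q⁻¹ = [[-3/8, 1/8], [-5/8, -1/8]].
P = Q⁻¹K = [[-3/8, 1/8], [-5/8, -1/8]] · [[0, -2], [-16, -22]] = [[-2, -2], [2, 4]].

P = [[-2, -2], [2, 4]]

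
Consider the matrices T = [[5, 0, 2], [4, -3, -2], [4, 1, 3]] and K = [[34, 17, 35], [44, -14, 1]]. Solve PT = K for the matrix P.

Since T sits to the right of P, P = KT⁻¹.
T has determinant -3; T⁻¹ = [[7/3, -2/3, -2], [20/3, -7/3, -6], [-16/3, 5/3, 5]].
P = KT⁻¹ = [[34, 17, 35], [44, -14, 1]] · [[7/3, -2/3, -2], [20/3, -7/3, -6], [-16/3, 5/3, 5]] = [[6, -4, 5], [4, 5, 1]].

P = [[6, -4, 5], [4, 5, 1]]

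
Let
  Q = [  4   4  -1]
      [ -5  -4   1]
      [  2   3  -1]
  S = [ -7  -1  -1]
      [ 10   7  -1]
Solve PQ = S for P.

Right-multiplying both sides by Q⁻¹ gives P = SQ⁻¹.
det Q = -1; the adjugate gives Q⁻¹ = [[-1, -1, 0], [3, 2, -1], [7, 4, -4]].
P = SQ⁻¹ = [[-7, -1, -1], [10, 7, -1]] · [[-1, -1, 0], [3, 2, -1], [7, 4, -4]] = [[-3, 1, 5], [4, 0, -3]].

P = [[-3, 1, 5], [4, 0, -3]]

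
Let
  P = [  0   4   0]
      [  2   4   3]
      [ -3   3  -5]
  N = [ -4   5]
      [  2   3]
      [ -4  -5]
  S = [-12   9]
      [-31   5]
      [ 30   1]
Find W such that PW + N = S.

PW = S − N = [[-8, 4], [-33, 2], [34, 6]].
Left-multiplying both sides by P⁻¹ gives W = P⁻¹(S − N).
det P = 4, so P⁻¹ = [[-29/4, 5, 3], [1/4, 0, 0], [9/2, -3, -2]].
W = P⁻¹(S − N) = [[-5, -1], [-2, 1], [-5, 0]].

W = [[-5, -1], [-2, 1], [-5, 0]]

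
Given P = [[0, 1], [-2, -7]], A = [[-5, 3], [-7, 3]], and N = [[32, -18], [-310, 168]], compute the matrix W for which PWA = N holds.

W = [[-3, -4], [-5, -1]]

Left-multiply by P⁻¹ and right-multiply by A⁻¹: W = P⁻¹NA⁻¹.
det P = 2; the adjugate gives P⁻¹ = [[-7/2, -1/2], [1, 0]].
det A = 6; the adjugate gives A⁻¹ = [[1/2, -1/2], [7/6, -5/6]].
P⁻¹N = [[43, -21], [32, -18]].
W = (P⁻¹N)A⁻¹ = [[-3, -4], [-5, -1]].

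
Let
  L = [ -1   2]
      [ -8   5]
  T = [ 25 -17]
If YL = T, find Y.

Y = [[-1, -3]]

Since L sits to the right of Y, Y = TL⁻¹.
det L = 11; the adjugate gives L⁻¹ = [[5/11, -2/11], [8/11, -1/11]].
Y = TL⁻¹ = [[25, -17]] · [[5/11, -2/11], [8/11, -1/11]] = [[-1, -3]].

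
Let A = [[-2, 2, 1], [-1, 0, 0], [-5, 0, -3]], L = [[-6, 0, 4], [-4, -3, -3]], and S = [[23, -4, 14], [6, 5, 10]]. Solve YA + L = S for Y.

YA = S − L = [[29, -4, 10], [10, 8, 13]].
Since A sits to the right of Y, Y = (S − L)A⁻¹.
A has determinant -6; A⁻¹ = [[0, -1, 0], [1/2, -11/6, 1/6], [0, 5/3, -1/3]].
Y = (S − L)A⁻¹ = [[-2, -5, -4], [4, -3, -3]].

Y = [[-2, -5, -4], [4, -3, -3]]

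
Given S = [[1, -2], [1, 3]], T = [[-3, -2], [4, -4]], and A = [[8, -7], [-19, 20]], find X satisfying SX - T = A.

X = [[-3, 1], [-4, 5]]

SX = A + T = [[5, -9], [-15, 16]].
S is on the left of X, so left-multiply by S⁻¹: X = S⁻¹(A + T).
S has determinant 5; S⁻¹ = [[3/5, 2/5], [-1/5, 1/5]].
X = S⁻¹(A + T) = [[-3, 1], [-4, 5]].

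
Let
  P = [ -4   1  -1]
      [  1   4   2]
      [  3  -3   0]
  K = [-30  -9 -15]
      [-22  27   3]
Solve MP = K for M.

Right-multiplying both sides by P⁻¹ gives M = KP⁻¹.
det P = -3, so P⁻¹ = [[-2, -1, -2], [-2, -1, -7/3], [5, 3, 17/3]].
M = KP⁻¹ = [[-30, -9, -15], [-22, 27, 3]] · [[-2, -1, -2], [-2, -1, -7/3], [5, 3, 17/3]] = [[3, -6, -4], [5, 4, -2]].

M = [[3, -6, -4], [5, 4, -2]]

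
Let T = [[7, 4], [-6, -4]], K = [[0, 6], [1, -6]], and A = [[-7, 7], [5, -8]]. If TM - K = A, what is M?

TM = A + K = [[-7, 13], [6, -14]].
T is on the left of M, so left-multiply by T⁻¹: M = T⁻¹(A + K).
det T = -4; the adjugate gives T⁻¹ = [[1, 1], [-3/2, -7/4]].
M = T⁻¹(A + K) = [[-1, -1], [0, 5]].

M = [[-1, -1], [0, 5]]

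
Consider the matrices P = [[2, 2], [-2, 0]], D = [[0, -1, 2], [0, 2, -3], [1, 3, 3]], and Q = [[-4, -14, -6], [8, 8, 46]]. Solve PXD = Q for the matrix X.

X = [[2, 5, -4], [1, -4, 2]]

Left-multiply by P⁻¹ and right-multiply by D⁻¹: X = P⁻¹QD⁻¹.
P has determinant 4; P⁻¹ = [[0, -1/2], [1/2, 1/2]].
det D = -1; the adjugate gives D⁻¹ = [[-15, -9, 1], [3, 2, 0], [2, 1, 0]].
P⁻¹Q = [[-4, -4, -23], [2, -3, 20]].
X = (P⁻¹Q)D⁻¹ = [[2, 5, -4], [1, -4, 2]].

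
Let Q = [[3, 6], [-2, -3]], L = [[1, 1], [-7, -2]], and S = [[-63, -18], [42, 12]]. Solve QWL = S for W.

Isolating W: multiply by Q⁻¹ from the left and L⁻¹ from the right, so W = Q⁻¹SL⁻¹.
Q has determinant 3; Q⁻¹ = [[-1, -2], [2/3, 1]].
L has determinant 5; L⁻¹ = [[-2/5, -1/5], [7/5, 1/5]].
Q⁻¹S = [[-21, -6], [0, 0]].
W = (Q⁻¹S)L⁻¹ = [[0, 3], [0, 0]].

W = [[0, 3], [0, 0]]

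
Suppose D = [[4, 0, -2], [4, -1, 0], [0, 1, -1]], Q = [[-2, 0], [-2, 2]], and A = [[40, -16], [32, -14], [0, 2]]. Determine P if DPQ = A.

Isolating P: multiply by D⁻¹ from the left and Q⁻¹ from the right, so P = D⁻¹AQ⁻¹.
D has determinant -4; D⁻¹ = [[-1/4, 1/2, 1/2], [-1, 1, 2], [-1, 1, 1]].
det Q = -4; the adjugate gives Q⁻¹ = [[-1/2, 0], [-1/2, 1/2]].
D⁻¹A = [[6, -2], [-8, 6], [-8, 4]].
P = (D⁻¹A)Q⁻¹ = [[-2, -1], [1, 3], [2, 2]].

P = [[-2, -1], [1, 3], [2, 2]]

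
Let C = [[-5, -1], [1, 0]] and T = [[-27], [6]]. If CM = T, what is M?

Since C multiplies M on the left, M = C⁻¹T.
det C = 1; the adjugate gives C⁻¹ = [[0, 1], [-1, -5]].
M = C⁻¹T = [[0, 1], [-1, -5]] · [[-27], [6]] = [[6], [-3]].

M = [[6], [-3]]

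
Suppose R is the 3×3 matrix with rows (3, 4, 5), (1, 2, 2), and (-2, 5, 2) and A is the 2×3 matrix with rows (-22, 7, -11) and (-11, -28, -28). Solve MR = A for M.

M = [[-3, -3, 5], [-6, 3, -2]]

Right-multiplying both sides by R⁻¹ gives M = AR⁻¹.
R has determinant 3; R⁻¹ = [[-2, 17/3, -2/3], [-2, 16/3, -1/3], [3, -23/3, 2/3]].
M = AR⁻¹ = [[-22, 7, -11], [-11, -28, -28]] · [[-2, 17/3, -2/3], [-2, 16/3, -1/3], [3, -23/3, 2/3]] = [[-3, -3, 5], [-6, 3, -2]].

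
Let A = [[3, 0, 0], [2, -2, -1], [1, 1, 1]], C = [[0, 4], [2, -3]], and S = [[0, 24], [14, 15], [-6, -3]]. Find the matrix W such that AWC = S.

W = A⁻¹SC⁻¹ (apply A⁻¹ on the left and C⁻¹ on the right).
A has determinant -3; A⁻¹ = [[1/3, 0, 0], [1, -1, -1], [-4/3, 1, 2]].
C has determinant -8; C⁻¹ = [[3/8, 1/2], [1/4, 0]].
A⁻¹S = [[0, 8], [-8, 12], [2, -23]].
W = (A⁻¹S)C⁻¹ = [[2, 0], [0, -4], [-5, 1]].

W = [[2, 0], [0, -4], [-5, 1]]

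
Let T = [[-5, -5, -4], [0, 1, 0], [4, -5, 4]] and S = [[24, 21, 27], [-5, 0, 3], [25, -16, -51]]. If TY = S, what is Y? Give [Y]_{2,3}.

3

Since T multiplies Y on the left, Y = T⁻¹S.
det T = -4; the adjugate gives T⁻¹ = [[-1, -10, -1], [0, 1, 0], [1, 45/4, 5/4]].
Y = T⁻¹S = [[-1, -10, -1], [0, 1, 0], [1, 45/4, 5/4]] · [[24, 21, 27], [-5, 0, 3], [25, -16, -51]] = [[1, -5, -6], [-5, 0, 3], [-1, 1, -3]].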